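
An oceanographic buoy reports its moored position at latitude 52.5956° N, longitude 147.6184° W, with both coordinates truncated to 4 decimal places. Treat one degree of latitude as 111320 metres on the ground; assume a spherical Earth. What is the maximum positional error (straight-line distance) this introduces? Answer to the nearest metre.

Truncating at 4 decimal places can drop up to a full unit in the last place, so each coordinate may be off by as much as 0.0001°.
N–S: 0.0001° × 111320 m/° = 11.132 m.
Longitude error → 0.0001 × 111320 × cos 52.5956° = 0.0001 × 111320 × 0.6074 ≈ 6.76199 m.
The two errors are perpendicular, so the maximum displacement is √(11.132² + 6.76199²) ≈ 13.0248 m.

13 metres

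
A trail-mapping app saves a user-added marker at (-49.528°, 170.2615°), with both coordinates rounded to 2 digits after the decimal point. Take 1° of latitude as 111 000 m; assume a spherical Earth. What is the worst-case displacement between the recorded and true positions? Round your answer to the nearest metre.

Rounding to 2 decimal places leaves each coordinate within ±0.005° of the true value.
N–S: 0.005° × 111000 m/° = 555 m.
Longitude error → 0.005 × 111000 × cos 49.528° = 0.005 × 111000 × 0.6491 ≈ 360.237 m.
Combining orthogonally: (555² + 360.237²)^½ ≈ 661.662 m.

662 metres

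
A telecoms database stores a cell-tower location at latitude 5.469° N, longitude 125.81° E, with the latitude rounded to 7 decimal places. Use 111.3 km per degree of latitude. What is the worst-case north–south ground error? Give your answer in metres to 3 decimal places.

Rounding to 7 decimal places leaves the latitude within ±5e-08° of the true value.
So the N–S error is at most 5e-08 × 111300 = 0.005565 m.

0.006 metres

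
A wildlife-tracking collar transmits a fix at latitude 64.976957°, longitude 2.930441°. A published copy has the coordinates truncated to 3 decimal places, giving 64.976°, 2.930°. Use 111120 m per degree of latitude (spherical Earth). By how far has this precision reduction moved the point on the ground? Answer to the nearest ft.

Δlat = 64.976957 − 64.976 = +0.000957°; Δlon = 2.930441 − 2.930 = +0.000441°.
N–S: 0.000957° × 111120 m/° = 106.342 m.
East–west at this latitude: 0.000441° × 111120 × cos 64.976° ≈ 0.000441 × 47003.5 = 20.7286 m.
Distance: √(106.342² + 20.7286²) ≈ 108.343 m.
Converting: 108.343 m × 3.2808 ft/m ≈ 355.46 ft.

355 ft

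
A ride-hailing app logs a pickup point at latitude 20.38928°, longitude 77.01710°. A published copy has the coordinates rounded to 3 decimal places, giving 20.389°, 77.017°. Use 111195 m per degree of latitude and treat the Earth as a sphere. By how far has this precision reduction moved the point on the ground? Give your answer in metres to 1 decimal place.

Δlat = 20.38928 − 20.389 = +0.00028°; Δlon = 77.01710 − 77.017 = +0.00010°.
North–south shift: 0.00028 × 111195 = 31.1346 m.
E–W at 20.389°: 0.00010° × 111195 × cos 20.389° = 0.00010 × 111195 × 0.9373 ≈ 10.4229 m.
Combined displacement = (31.1346² + 10.4229²)^½ ≈ 32.8329 m.

32.8 metres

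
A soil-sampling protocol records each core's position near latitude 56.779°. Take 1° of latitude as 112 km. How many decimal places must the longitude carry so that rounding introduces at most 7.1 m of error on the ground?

4

At 56.779° one degree of longitude covers 112000 × cos 56.779° ≈ 112000 × 0.5479 ≈ 61361.4 m.
Rounding to N decimal places gives at most 0.5 × 10⁻ᴺ degrees of error, i.e. 0.5 × 10⁻ᴺ × 61361.4 m.
Need 0.5 × 61361.4 × 10⁻ᴺ ≤ 7.1 → 10⁻ᴺ ≤ 2.314e-04, so N ≥ 3.64.
At 3 places the error can reach 30.7 m, but 4 places keeps it to 3.07 m.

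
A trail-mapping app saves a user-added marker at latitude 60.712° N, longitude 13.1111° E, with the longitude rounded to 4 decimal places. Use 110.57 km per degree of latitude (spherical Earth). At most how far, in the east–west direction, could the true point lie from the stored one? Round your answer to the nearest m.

Rounding to 4 decimal places leaves the longitude within ±5e-05° of the true value.
One degree of longitude at 60.712° is 110570 × cos 60.712° ≈ 110570 × 0.4892 = 54090.8 m.
So at most 5e-05° × 54090.8 ≈ 2.70454 m east–west.

3 m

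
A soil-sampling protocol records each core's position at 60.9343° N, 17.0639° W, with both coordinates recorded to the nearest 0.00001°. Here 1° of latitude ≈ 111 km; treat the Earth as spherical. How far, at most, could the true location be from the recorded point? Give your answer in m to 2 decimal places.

0.62 m

Rounding to 5 decimal places leaves each coordinate within ±5e-06° of the true value.
Latitude error → 5e-06 × 111000 = 0.555 m along the meridian.
E–W at 60.9343°: 5e-06° × 111000 × cos 60.9343° = 5e-06 × 111000 × 0.4858 ≈ 0.269626 m.
Combining orthogonally: (0.555² + 0.269626²)^½ ≈ 0.617028 m.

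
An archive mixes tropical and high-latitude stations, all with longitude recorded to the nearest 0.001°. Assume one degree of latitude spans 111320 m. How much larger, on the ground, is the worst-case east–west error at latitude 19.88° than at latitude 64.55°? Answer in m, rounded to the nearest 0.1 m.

Rounding to 3 decimal places leaves the longitude within ±0.0005° of the true value.
At 19.88°: 0.0005° × 111320 × cos 19.88° = 0.0005 × 111320 × 0.9404 ≈ 52.343 m.
Error at 64.55° = 0.0005° × 111320 × cos 64.55° ≈ 55.66 × 0.4297 = 23.918 m.
So the lower-latitude error exceeds the higher by 52.343 − 23.918 = 28.425 m.

28.4 m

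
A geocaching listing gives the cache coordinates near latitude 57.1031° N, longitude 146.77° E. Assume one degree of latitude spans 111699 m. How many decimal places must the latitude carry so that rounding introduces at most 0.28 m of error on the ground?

One degree of latitude covers 111699 m.
N decimal places → at most half a unit in the last place, 0.5 × 10⁻ᴺ° = 111699/2 × 10⁻ᴺ m.
Need 0.5 × 111699 × 10⁻ᴺ ≤ 0.28 → 10⁻ᴺ ≤ 5.013e-06, so N ≥ 5.30.
So 6 decimal places suffice (0.0558 m); 5 would allow up to 0.558 m.

6 decimal places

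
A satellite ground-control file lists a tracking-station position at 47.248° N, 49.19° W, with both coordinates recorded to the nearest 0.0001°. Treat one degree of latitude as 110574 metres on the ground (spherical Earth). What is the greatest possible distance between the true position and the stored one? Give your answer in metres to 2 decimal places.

6.68 metres

Rounding to 4 decimal places leaves each coordinate within ±5e-05° of the true value.
Latitude error → 5e-05 × 110574 = 5.5287 m along the meridian.
East–west component at 47.248°: 5e-05° × 110574 × cos 47.248° ≈ 5e-05 × 75060.5 ≈ 3.75303 m.
Combining orthogonally: (5.5287² + 3.75303²)^½ ≈ 6.6822 m.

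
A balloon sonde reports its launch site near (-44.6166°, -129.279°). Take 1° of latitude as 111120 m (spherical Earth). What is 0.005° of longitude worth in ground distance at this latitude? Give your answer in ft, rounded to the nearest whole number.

1298 ft

One degree of longitude here spans 111120 × cos 44.6166° = 111120 × 0.7118 ≈ 79097.7 m; 0.005° of that is 395.489 m.
In feet: 395.489 m ÷ 0.3048 ≈ 1297.5 ft.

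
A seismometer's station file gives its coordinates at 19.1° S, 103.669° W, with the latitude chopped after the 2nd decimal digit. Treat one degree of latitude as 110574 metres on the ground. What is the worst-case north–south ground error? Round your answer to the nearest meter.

Truncating at 2 decimal places can drop up to a full unit in the last place, so the latitude may be off by as much as 0.01°.
So the N–S error is at most 0.01 × 110574 = 1105.74 m.

1106 meters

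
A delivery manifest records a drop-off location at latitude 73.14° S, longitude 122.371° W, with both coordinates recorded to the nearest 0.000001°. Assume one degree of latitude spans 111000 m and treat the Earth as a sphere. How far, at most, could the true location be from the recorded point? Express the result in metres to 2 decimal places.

0.06 metres

Rounding to 6 decimal places leaves each coordinate within ±5e-07° of the true value.
North–south component: 5e-07° × 111000 = 0.0555 m.
Longitude error → 5e-07 × 111000 × cos 73.14° = 5e-07 × 111000 × 0.2900 ≈ 0.0160969 m.
The two errors are perpendicular, so the maximum displacement is √(0.0555² + 0.0160969²) ≈ 0.0577872 m.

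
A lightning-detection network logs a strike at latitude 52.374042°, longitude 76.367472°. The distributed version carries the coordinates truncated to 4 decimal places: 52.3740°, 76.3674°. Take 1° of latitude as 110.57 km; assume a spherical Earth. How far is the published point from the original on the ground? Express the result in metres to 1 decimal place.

The latitude changed by +0.000042° and the longitude by +0.000072°.
North–south shift: 0.000042 × 110570 = 4.64394 m.
East–west at this latitude: 0.000072° × 110570 × cos 52.374° ≈ 0.000072 × 67503.5 = 4.86025 m.
Hypotenuse of the two orthogonal shifts: √(4.64394² + 4.86025²) = 6.72222 m.

6.7 metres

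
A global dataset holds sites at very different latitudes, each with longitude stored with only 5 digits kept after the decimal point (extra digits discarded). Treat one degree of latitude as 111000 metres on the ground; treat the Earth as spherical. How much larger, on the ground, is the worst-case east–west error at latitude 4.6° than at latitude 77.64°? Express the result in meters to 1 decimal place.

Truncating at 5 decimal places can drop up to a full unit in the last place, so the longitude may be off by as much as 1e-05°.
At 4.6°: 1e-05° × 111000 × cos 4.6° = 1e-05 × 111000 × 0.9968 ≈ 1.1064 m.
Error at 77.64° = 1e-05° × 111000 × cos 77.64° ≈ 1.11 × 0.2141 = 0.2376 m.
Difference: 1.1064 − 0.2376 = 0.86883 m.

0.9 meters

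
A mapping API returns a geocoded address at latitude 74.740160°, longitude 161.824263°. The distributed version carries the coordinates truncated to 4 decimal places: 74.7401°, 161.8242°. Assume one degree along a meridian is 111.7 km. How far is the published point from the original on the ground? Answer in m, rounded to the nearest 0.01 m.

The latitude changed by +0.000060° and the longitude by +0.000063°.
N–S: 0.000060° × 111700 m/° = 6.702 m.
East–west at this latitude: 0.000063° × 111700 × cos 74.7401° ≈ 0.000063 × 29399.2 = 1.85215 m.
Distance: √(6.702² + 1.85215²) ≈ 6.95322 m.

6.95 m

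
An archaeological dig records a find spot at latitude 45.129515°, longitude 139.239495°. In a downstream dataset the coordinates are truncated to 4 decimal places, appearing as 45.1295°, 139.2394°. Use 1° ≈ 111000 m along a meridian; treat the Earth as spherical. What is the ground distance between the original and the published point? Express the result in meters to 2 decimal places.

Δlat = 45.129515 − 45.1295 = +0.000015°; Δlon = 139.239495 − 139.2394 = +0.000095°.
N–S: 0.000015° × 111000 m/° = 1.665 m.
East–west at this latitude: 0.000095° × 111000 × cos 45.1295° ≈ 0.000095 × 78311.3 = 7.43957 m.
Combined displacement = (1.665² + 7.43957²)^½ ≈ 7.62361 m.

7.62 meters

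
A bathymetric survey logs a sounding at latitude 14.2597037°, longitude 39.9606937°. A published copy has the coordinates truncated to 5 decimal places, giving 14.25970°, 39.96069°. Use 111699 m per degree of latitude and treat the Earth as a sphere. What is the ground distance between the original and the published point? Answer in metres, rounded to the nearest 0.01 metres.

The latitude changed by +0.0000037° and the longitude by +0.0000037°.
North–south shift: 0.0000037 × 111699 = 0.413286 m.
East–west at this latitude: 0.0000037° × 111699 × cos 14.2597° ≈ 0.0000037 × 108257 = 0.400553 m.
Distance: √(0.413286² + 0.400553²) ≈ 0.575541 m.

0.58 metres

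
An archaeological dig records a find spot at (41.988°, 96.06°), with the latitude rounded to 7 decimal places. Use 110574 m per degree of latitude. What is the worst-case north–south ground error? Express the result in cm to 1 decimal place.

0.6 cm

Rounding to 7 decimal places leaves the latitude within ±5e-08° of the true value.
Along the meridian that is 5e-08° × 110574 m/° = 0.0055287 m.
That is 0.0055287 m = 0.55287 cm.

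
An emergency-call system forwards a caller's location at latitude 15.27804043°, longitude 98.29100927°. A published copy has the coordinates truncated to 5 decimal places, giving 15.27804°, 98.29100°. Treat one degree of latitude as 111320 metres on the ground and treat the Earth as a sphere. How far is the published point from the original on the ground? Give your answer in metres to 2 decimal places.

1.00 metres

The latitude changed by +0.00000043° and the longitude by +0.00000927°.
North–south shift: 0.00000043 × 111320 = 0.0478676 m.
E–W at 15.278°: 0.00000927° × 111320 × cos 15.278° = 0.00000927 × 111320 × 0.9647 ≈ 0.995466 m.
Combined displacement = (0.0478676² + 0.995466²)^½ ≈ 0.996616 m.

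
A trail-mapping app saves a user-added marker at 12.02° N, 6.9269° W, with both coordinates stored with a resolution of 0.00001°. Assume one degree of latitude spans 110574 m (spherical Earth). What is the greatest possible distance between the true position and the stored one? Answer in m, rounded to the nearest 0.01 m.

With a 0.00001° grid the true value lies within half a step, ±0.00001°/2 = ±5e-06°, of the stored one.
North–south component: 5e-06° × 110574 = 0.55287 m.
E–W at 12.02°: 5e-06° × 110574 × cos 12.02° = 5e-06 × 110574 × 0.9781 ≈ 0.540748 m.
Worst case both components are at the extreme and orthogonal: √(0.55287² + 0.540748²) ≈ 0.773352 m.

0.77 m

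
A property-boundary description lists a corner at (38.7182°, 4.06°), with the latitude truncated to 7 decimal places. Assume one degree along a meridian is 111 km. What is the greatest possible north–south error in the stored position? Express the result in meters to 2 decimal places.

0.01 meters

Truncating at 7 decimal places can drop up to a full unit in the last place, so the latitude may be off by as much as 1e-07°.
North–south distance: 1e-07° × 111000 m/° = 0.0111 m.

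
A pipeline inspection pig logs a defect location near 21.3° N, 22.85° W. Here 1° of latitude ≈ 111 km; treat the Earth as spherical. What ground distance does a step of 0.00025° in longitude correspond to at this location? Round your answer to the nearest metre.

26 metres

0.00025° of longitude at 21.3° is 0.00025 × 111000 × cos 21.3° ≈ 0.00025 × 103418 = 25.8544 m.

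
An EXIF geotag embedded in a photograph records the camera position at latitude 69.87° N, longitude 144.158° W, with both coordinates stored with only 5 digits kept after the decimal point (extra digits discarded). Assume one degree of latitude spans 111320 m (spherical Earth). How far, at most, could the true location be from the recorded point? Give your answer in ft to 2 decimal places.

3.86 ft

Truncating at 5 decimal places can drop up to a full unit in the last place, so each coordinate may be off by as much as 1e-05°.
Latitude error → 1e-05 × 111320 = 1.1132 m along the meridian.
East–west component at 69.87°: 1e-05° × 111320 × cos 69.87° ≈ 1e-05 × 38310.9 ≈ 0.383109 m.
The two errors are perpendicular, so the maximum displacement is √(1.1132² + 0.383109²) ≈ 1.17728 m.
Converting: 1.17728 m × 3.2808 ft/m ≈ 3.8625 ft.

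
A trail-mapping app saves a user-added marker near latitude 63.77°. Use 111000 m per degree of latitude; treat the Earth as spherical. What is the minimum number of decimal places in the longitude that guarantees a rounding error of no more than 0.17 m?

6 decimal places

At 63.77° one degree of longitude covers 111000 × cos 63.77° ≈ 111000 × 0.4420 ≈ 49059.3 m.
With N decimal places the half-ulp bound is 0.5·10⁻ᴺ°, or 0.5·10⁻ᴺ × 49059.3 m on the ground.
Setting 24529.6 × 10⁻ᴺ ≤ 0.17 gives 10ᴺ ≥ 1.443e+05, i.e. N ≥ 5.16.
At 5 places the error can reach 0.245 m, but 6 places keeps it to 0.0245 m.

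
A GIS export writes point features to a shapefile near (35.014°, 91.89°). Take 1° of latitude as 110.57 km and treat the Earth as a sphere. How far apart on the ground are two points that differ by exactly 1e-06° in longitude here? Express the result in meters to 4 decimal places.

0.0906 meters

One degree of longitude here spans 110570 × cos 35.014° = 110570 × 0.8190 ≈ 90558.1 m; 1e-06° of that is 0.0905581 m.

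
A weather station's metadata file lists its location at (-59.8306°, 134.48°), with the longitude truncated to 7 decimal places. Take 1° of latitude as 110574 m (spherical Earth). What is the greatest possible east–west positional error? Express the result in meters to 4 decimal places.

Truncating at 7 decimal places can drop up to a full unit in the last place, so the longitude may be off by as much as 1e-07°.
Parallels shrink by cos φ, so at 59.8306° a degree of longitude is 110574 × 0.5026 ≈ 55569.9 m.
So at most 1e-07° × 55569.9 ≈ 0.00555699 m east–west.

0.0056 meters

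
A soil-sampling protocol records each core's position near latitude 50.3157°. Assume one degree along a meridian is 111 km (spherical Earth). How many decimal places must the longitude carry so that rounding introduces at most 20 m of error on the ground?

4 decimal places

At 50.3157° one degree of longitude covers 111000 × cos 50.3157° ≈ 111000 × 0.6386 ≈ 70879.8 m.
With N decimal places the half-ulp bound is 0.5·10⁻ᴺ°, or 0.5·10⁻ᴺ × 70879.8 m on the ground.
Setting 35439.9 × 10⁻ᴺ ≤ 20 gives 10ᴺ ≥ 1772, i.e. N ≥ 3.25.
N = 3 would give 35.4 m (too coarse); N = 4 gives 3.54 m ≤ 20 m.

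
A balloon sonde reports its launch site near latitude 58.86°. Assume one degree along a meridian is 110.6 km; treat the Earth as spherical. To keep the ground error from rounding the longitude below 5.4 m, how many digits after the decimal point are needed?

4

At 58.86° one degree of longitude covers 110600 × cos 58.86° ≈ 110600 × 0.5171 ≈ 57194.7 m.
N decimal places → at most half a unit in the last place, 0.5 × 10⁻ᴺ° = 57194.7/2 × 10⁻ᴺ m.
Need 0.5 × 57194.7 × 10⁻ᴺ ≤ 5.4 → 10⁻ᴺ ≤ 1.888e-04, so N ≥ 3.72.
So 4 decimal places suffice (2.86 m); 3 would allow up to 28.6 m.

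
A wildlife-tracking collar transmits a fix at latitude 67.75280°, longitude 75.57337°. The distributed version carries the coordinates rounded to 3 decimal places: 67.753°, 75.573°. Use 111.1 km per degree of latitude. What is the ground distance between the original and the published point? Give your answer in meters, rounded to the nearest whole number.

27 meters

Δlat = 67.75280 − 67.753 = -0.00020°; Δlon = 75.57337 − 75.573 = +0.00037°.
North–south shift: -0.00020 × 111100 = -22.22 m.
East–west at this latitude: 0.00037° × 111100 × cos 67.753° ≈ 0.00037 × 42062.5 = 15.5631 m.
Distance: √(22.22² + 15.5631²) ≈ 27.1282 m.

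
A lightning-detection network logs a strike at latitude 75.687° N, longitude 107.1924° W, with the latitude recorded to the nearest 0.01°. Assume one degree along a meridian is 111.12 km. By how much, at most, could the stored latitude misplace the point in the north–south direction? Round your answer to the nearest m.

556 m

Rounding to 2 decimal places leaves the latitude within ±0.005° of the true value.
North–south distance: 0.005° × 111120 m/° = 555.6 m.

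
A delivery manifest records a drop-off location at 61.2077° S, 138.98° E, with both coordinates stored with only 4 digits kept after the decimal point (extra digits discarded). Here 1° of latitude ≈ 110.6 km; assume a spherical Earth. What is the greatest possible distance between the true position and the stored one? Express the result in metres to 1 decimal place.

12.3 metres

Truncating at 4 decimal places can drop up to a full unit in the last place, so each coordinate may be off by as much as 0.0001°.
North–south component: 0.0001° × 110600 = 11.06 m.
Longitude error → 0.0001 × 110600 × cos 61.2077° = 0.0001 × 110600 × 0.4816 ≈ 5.32689 m.
Worst case both components are at the extreme and orthogonal: √(11.06² + 5.32689²) ≈ 12.276 m.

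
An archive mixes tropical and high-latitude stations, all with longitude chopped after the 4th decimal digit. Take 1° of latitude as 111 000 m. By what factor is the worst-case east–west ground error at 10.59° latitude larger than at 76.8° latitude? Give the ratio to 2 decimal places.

Truncating at 4 decimal places can drop up to a full unit in the last place, so the longitude may be off by as much as 0.0001°.
At 10.59°: 0.0001° × 111000 × cos 10.59° = 0.0001 × 111000 × 0.9830 ≈ 10.911 m.
Error at 76.8° = 0.0001° × 111000 × cos 76.8° ≈ 11.1 × 0.2284 = 2.5347 m.
Ratio: 10.911 / 2.5347 = cos 10.59° / cos 76.8° ≈ 4.3046.

4.30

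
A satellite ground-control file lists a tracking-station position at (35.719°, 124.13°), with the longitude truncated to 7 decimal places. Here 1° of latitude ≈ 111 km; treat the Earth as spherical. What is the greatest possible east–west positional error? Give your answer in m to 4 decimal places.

0.0090 m

Truncating at 7 decimal places can drop up to a full unit in the last place, so the longitude may be off by as much as 1e-07°.
One degree of longitude at 35.719° is 111000 × cos 35.719° ≈ 111000 × 0.8119 = 90119.8 m.
Maximum E–W displacement: 1e-07 × 90119.8 = 0.00901198 m.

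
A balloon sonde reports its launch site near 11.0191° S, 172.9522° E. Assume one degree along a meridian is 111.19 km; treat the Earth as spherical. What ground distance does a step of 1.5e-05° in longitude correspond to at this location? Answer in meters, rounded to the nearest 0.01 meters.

1.64 meters

One degree of longitude here spans 111190 × cos 11.0191° = 111190 × 0.9816 ≈ 109140 m; 1.5e-05° of that is 1.6371 m.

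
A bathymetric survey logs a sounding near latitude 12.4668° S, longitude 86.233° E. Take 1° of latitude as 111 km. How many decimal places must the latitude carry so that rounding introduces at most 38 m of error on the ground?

One degree of latitude covers 111000 m.
N decimal places → at most half a unit in the last place, 0.5 × 10⁻ᴺ° = 111000/2 × 10⁻ᴺ m.
Need 0.5 × 111000 × 10⁻ᴺ ≤ 38 → 10⁻ᴺ ≤ 6.847e-04, so N ≥ 3.16.
N = 3 would give 55.5 m (too coarse); N = 4 gives 5.55 m ≤ 38 m.

4 decimal places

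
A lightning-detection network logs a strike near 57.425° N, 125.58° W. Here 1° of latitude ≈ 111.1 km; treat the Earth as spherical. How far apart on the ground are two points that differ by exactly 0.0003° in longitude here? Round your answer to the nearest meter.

0.0003° of longitude at 57.425° is 0.0003 × 111100 × cos 57.425° ≈ 0.0003 × 59816.6 = 17.945 m.

18 meters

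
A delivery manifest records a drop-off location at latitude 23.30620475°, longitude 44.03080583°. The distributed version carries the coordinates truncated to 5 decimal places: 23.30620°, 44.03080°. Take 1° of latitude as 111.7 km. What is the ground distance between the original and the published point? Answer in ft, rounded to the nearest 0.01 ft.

Δlat = 23.30620475 − 23.30620 = +0.00000475°; Δlon = 44.03080583 − 44.03080 = +0.00000583°.
North–south shift: 0.00000475 × 111700 = 0.530575 m.
E–W at 23.3062°: 0.00000583° × 111700 × cos 23.3062° = 0.00000583 × 111700 × 0.9184 ≈ 0.598075 m.
Combined displacement = (0.530575² + 0.598075²)^½ ≈ 0.799502 m.
In feet: 0.799502 m ÷ 0.3048 ≈ 2.623 ft.

2.62 ft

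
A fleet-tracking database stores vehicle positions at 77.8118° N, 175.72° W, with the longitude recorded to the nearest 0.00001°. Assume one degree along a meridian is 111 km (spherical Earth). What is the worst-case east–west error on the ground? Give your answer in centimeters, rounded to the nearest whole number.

Rounding to 5 decimal places leaves the longitude within ±5e-06° of the true value.
At latitude 77.8118° a degree of longitude spans 111000 m × cos 77.8118° = 111000 × 0.2111 ≈ 23434.7 m.
So at most 5e-06° × 23434.7 ≈ 0.117174 m east–west.
That is 0.117174 m = 11.717 cm.

12 centimeters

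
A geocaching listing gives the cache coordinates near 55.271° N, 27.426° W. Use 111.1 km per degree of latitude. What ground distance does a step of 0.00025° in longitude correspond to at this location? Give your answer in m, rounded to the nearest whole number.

At 55.271° a degree of longitude is 111100 × cos 55.271° ≈ 63293.2 m, so 0.00025° corresponds to 15.8233 m.

16 m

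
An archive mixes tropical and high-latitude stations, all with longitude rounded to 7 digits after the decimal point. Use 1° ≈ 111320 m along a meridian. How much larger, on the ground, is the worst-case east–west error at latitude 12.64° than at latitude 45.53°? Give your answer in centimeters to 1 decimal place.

0.2 centimeters

Rounding to 7 decimal places leaves the longitude within ±5e-08° of the true value.
Error at 12.64° = 5e-08° × 111320 × cos 12.64° ≈ 0.005566 × 0.9758 = 0.0054311 m.
At 45.53°: 5e-08° × 111320 × cos 45.53° = 5e-08 × 111320 × 0.7005 ≈ 0.0038992 m.
So the lower-latitude error exceeds the higher by 0.0054311 − 0.0038992 = 0.0015319 m.
That is 0.00153192 m = 0.15319 cm.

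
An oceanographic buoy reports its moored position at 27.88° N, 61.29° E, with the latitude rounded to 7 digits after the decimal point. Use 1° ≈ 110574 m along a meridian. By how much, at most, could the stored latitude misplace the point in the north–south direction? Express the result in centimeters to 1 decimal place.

0.6 centimeters

Rounding to 7 decimal places leaves the latitude within ±5e-08° of the true value.
North–south distance: 5e-08° × 110574 m/° = 0.0055287 m.
That is 0.0055287 m = 0.55287 cm.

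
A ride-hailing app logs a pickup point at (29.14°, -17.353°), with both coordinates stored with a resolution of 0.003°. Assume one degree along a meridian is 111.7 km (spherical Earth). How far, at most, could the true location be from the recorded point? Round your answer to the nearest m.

With a 0.003° grid the true value lies within half a step, ±0.003°/2 = ±0.0015°, of the stored one.
North–south component: 0.0015° × 111700 = 167.55 m.
East–west component at 29.14°: 0.0015° × 111700 × cos 29.14° ≈ 0.0015 × 97562.4 ≈ 146.344 m.
Combining orthogonally: (167.55² + 146.344²)^½ ≈ 222.462 m.

222 m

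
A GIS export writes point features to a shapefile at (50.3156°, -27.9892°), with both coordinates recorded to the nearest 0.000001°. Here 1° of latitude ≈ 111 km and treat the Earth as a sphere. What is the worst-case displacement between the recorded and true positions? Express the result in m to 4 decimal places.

0.0659 m

Rounding to 6 decimal places leaves each coordinate within ±5e-07° of the true value.
North–south component: 5e-07° × 111000 = 0.0555 m.
East–west component at 50.3156°: 5e-07° × 111000 × cos 50.3156° ≈ 5e-07 × 70880 ≈ 0.03544 m.
The two errors are perpendicular, so the maximum displacement is √(0.0555² + 0.03544²) ≈ 0.0658502 m.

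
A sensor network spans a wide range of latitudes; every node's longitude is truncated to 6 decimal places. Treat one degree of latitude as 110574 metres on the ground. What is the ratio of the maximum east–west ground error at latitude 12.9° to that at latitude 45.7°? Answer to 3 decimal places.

1.396

Truncating at 6 decimal places can drop up to a full unit in the last place, so the longitude may be off by as much as 1e-06°.
Error at 12.9° = 1e-06° × 110574 × cos 12.9° ≈ 0.11057 × 0.9748 = 0.10778 m.
Error at 45.7° = 1e-06° × 110574 × cos 45.7° ≈ 0.11057 × 0.6984 = 0.077227 m.
The ratio reduces to cos 12.9° / cos 45.7° = 0.9748/0.6984 ≈ 1.3957.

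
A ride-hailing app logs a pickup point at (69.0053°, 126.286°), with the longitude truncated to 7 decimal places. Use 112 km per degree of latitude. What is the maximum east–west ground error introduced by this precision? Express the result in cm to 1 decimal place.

0.4 cm

Truncating at 7 decimal places can drop up to a full unit in the last place, so the longitude may be off by as much as 1e-07°.
One degree of longitude at 69.0053° is 112000 × cos 69.0053° ≈ 112000 × 0.3583 = 40127.5 m.
So at most 1e-07° × 40127.5 ≈ 0.00401275 m east–west.
That is 0.00401275 m = 0.40128 cm.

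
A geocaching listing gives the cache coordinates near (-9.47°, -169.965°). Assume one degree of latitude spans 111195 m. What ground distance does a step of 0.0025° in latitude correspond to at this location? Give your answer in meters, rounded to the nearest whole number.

Along a meridian 0.0025° is 0.0025 × 111195 = 277.988 m.

278 meters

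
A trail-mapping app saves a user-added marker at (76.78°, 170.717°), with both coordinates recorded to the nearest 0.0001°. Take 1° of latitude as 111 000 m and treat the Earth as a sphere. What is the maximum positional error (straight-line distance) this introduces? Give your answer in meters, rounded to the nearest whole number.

6 meters

Rounding to 4 decimal places leaves each coordinate within ±5e-05° of the true value.
Latitude error → 5e-05 × 111000 = 5.55 m along the meridian.
E–W at 76.78°: 5e-05° × 111000 × cos 76.78° = 5e-05 × 111000 × 0.2287 ≈ 1.26923 m.
Combining orthogonally: (5.55² + 1.26923²)^½ ≈ 5.69328 m.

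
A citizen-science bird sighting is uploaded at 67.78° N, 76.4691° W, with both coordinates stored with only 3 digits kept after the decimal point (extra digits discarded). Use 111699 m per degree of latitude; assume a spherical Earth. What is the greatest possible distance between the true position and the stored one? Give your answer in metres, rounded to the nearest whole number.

119 metres

Truncating at 3 decimal places can drop up to a full unit in the last place, so each coordinate may be off by as much as 0.001°.
North–south component: 0.001° × 111699 = 111.699 m.
East–west component at 67.78°: 0.001° × 111699 × cos 67.78° ≈ 0.001 × 42240.5 ≈ 42.2405 m.
Worst case both components are at the extreme and orthogonal: √(111.699² + 42.2405²) ≈ 119.419 m.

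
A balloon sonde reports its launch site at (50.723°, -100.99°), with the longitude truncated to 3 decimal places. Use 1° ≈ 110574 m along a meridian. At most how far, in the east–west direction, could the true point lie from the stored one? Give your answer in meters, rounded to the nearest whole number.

70 meters

Truncating at 3 decimal places can drop up to a full unit in the last place, so the longitude may be off by as much as 0.001°.
At latitude 50.723° a degree of longitude spans 110574 m × cos 50.723° = 110574 × 0.6331 ≈ 70001.1 m.
So at most 0.001° × 70001.1 ≈ 70.0011 m east–west.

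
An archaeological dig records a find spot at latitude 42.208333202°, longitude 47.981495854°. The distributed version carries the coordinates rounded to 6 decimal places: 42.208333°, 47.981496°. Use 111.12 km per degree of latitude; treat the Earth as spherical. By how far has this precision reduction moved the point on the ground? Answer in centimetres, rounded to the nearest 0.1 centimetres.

2.5 centimetres

Δlat = 42.208333202 − 42.208333 = +0.000000202°; Δlon = 47.981495854 − 47.981496 = -0.000000146°.
N–S: 0.000000202° × 111120 m/° = 0.0224462 m.
East–west at this latitude: -0.000000146° × 111120 × cos 42.2083° ≈ -0.000000146 × 82307.4 = -0.0120169 m.
Combined displacement = (0.0224462² + 0.0120169²)^½ ≈ 0.0254605 m.
That is 0.0254605 m = 2.5461 cm.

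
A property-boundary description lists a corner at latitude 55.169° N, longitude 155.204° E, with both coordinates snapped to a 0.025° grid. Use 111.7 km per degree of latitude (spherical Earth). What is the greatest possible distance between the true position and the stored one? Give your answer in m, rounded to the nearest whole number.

1608 m

With a 0.025° grid the true value lies within half a step, ±0.025°/2 = ±0.0125°, of the stored one.
N–S: 0.0125° × 111700 m/° = 1396.25 m.
Longitude error → 0.0125 × 111700 × cos 55.169° = 0.0125 × 111700 × 0.5712 ≈ 797.479 m.
Worst case both components are at the extreme and orthogonal: √(1396.25² + 797.479²) ≈ 1607.94 m.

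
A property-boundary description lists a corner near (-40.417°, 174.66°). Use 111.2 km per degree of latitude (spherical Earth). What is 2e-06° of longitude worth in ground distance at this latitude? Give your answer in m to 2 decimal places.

0.17 m

At 40.417° a degree of longitude is 111200 × cos 40.417° ≈ 84661.7 m, so 2e-06° corresponds to 0.169323 m.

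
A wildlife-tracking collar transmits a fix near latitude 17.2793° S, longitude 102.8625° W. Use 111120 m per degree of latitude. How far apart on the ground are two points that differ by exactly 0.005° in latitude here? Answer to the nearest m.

0.005° × 111120 m/° = 555.6 m.

556 m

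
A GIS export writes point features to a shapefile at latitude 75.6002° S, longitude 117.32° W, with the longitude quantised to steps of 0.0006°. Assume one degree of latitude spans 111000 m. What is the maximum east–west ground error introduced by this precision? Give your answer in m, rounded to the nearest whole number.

With a 0.0006° grid the true value lies within half a step, ±0.0006°/2 = ±0.0003°, of the stored one.
One degree of longitude at 75.6002° is 111000 × cos 75.6002° ≈ 111000 × 0.2487 = 27604.2 m.
East–west error: 0.0003° × 27604.2 m/° ≈ 8.28126 m.

8 m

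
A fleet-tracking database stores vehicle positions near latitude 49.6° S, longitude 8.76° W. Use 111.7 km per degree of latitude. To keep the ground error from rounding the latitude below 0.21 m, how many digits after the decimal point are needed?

6 decimal places

One degree of latitude covers 111700 m.
Rounding to N decimal places gives at most 0.5 × 10⁻ᴺ degrees of error, i.e. 0.5 × 10⁻ᴺ × 111700 m.
Setting 55850 × 10⁻ᴺ ≤ 0.21 gives 10ᴺ ≥ 2.66e+05, i.e. N ≥ 5.42.
N = 5 would give 0.558 m (too coarse); N = 6 gives 0.0558 m ≤ 0.21 m.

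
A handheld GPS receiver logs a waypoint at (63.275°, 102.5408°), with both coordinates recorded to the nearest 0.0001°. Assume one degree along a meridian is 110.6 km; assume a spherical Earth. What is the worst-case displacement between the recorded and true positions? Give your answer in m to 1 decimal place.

6.1 m

Rounding to 4 decimal places leaves each coordinate within ±5e-05° of the true value.
Latitude error → 5e-05 × 110600 = 5.53 m along the meridian.
Longitude error → 5e-05 × 110600 × cos 63.275° = 5e-05 × 110600 × 0.4497 ≈ 2.48689 m.
The two errors are perpendicular, so the maximum displacement is √(5.53² + 2.48689²) ≈ 6.06346 m.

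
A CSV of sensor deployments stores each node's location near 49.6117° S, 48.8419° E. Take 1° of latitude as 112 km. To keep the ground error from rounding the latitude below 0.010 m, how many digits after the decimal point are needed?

7 decimal places

One degree of latitude covers 112000 m.
Rounding to N decimal places gives at most 0.5 × 10⁻ᴺ degrees of error, i.e. 0.5 × 10⁻ᴺ × 112000 m.
Setting 56000 × 10⁻ᴺ ≤ 0.010 gives 10ᴺ ≥ 5.6e+06, i.e. N ≥ 6.75.
At 6 places the error can reach 0.056 m, but 7 places keeps it to 0.0056 m.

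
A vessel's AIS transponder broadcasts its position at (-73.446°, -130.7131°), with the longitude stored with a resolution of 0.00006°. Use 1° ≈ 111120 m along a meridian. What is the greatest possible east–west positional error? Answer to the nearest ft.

With a 0.00006° grid the true value lies within half a step, ±0.00006°/2 = ±3e-05°, of the stored one.
One degree of longitude at 73.446° is 111120 × cos 73.446° ≈ 111120 × 0.2849 = 31660.2 m.
East–west error: 3e-05° × 31660.2 m/° ≈ 0.949806 m.
In feet: 0.949806 m ÷ 0.3048 ≈ 3.1162 ft.

3 ft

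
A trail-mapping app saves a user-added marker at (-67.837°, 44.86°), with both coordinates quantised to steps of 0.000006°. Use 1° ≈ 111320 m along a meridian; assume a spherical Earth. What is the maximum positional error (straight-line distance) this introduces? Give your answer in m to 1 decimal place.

0.4 m

With a 0.000006° grid the true value lies within half a step, ±0.000006°/2 = ±3e-06°, of the stored one.
N–S: 3e-06° × 111320 m/° = 0.33396 m.
East–west component at 67.837°: 3e-06° × 111320 × cos 67.837° ≈ 3e-06 × 41994.7 ≈ 0.125984 m.
Combining orthogonally: (0.33396² + 0.125984²)^½ ≈ 0.356933 m.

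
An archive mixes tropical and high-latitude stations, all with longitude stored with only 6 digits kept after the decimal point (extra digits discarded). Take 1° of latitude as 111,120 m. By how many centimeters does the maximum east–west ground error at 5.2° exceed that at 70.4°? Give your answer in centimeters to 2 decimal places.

7.34 centimeters

Truncating at 6 decimal places can drop up to a full unit in the last place, so the longitude may be off by as much as 1e-06°.
Error at 5.2° = 1e-06° × 111120 × cos 5.2° ≈ 0.11112 × 0.9959 = 0.11066 m.
Error at 70.4° = 1e-06° × 111120 × cos 70.4° ≈ 0.11112 × 0.3355 = 0.037275 m.
So the lower-latitude error exceeds the higher by 0.11066 − 0.037275 = 0.073387 m.
That is 0.0733873 m = 7.3387 cm.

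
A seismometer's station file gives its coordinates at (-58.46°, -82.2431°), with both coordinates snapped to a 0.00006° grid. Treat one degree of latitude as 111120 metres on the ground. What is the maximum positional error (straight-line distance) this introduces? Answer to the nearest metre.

4 metres

With a 0.00006° grid the true value lies within half a step, ±0.00006°/2 = ±3e-05°, of the stored one.
N–S: 3e-05° × 111120 m/° = 3.3336 m.
East–west component at 58.46°: 3e-05° × 111120 × cos 58.46° ≈ 3e-05 × 58126.2 ≈ 1.74379 m.
Worst case both components are at the extreme and orthogonal: √(3.3336² + 1.74379²) ≈ 3.76214 m.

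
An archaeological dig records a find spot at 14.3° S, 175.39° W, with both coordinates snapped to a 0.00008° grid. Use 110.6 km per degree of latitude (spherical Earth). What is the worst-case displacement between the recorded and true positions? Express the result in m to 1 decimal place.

With a 0.00008° grid the true value lies within half a step, ±0.00008°/2 = ±4e-05°, of the stored one.
N–S: 4e-05° × 110600 m/° = 4.424 m.
Longitude error → 4e-05 × 110600 × cos 14.3° = 4e-05 × 110600 × 0.9690 ≈ 4.28693 m.
Worst case both components are at the extreme and orthogonal: √(4.424² + 4.28693²) ≈ 6.16032 m.

6.2 m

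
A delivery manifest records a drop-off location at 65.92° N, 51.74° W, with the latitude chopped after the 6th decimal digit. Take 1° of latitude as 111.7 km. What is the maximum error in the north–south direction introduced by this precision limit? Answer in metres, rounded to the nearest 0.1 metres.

Truncating at 6 decimal places can drop up to a full unit in the last place, so the latitude may be off by as much as 1e-06°.
North–south distance: 1e-06° × 111700 m/° = 0.1117 m.

0.1 metres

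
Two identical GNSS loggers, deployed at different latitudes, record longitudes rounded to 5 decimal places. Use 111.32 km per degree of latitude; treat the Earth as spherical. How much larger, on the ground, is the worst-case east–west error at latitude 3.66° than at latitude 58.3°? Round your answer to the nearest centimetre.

Rounding to 5 decimal places leaves the longitude within ±5e-06° of the true value.
Error at 3.66° = 5e-06° × 111320 × cos 3.66° ≈ 0.5566 × 0.9980 = 0.55546 m.
At 58.3°: 5e-06° × 111320 × cos 58.3° = 5e-06 × 111320 × 0.5255 ≈ 0.29248 m.
So the lower-latitude error exceeds the higher by 0.55546 − 0.29248 = 0.26299 m.
That is 0.262987 m = 26.299 cm.

26 centimetres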